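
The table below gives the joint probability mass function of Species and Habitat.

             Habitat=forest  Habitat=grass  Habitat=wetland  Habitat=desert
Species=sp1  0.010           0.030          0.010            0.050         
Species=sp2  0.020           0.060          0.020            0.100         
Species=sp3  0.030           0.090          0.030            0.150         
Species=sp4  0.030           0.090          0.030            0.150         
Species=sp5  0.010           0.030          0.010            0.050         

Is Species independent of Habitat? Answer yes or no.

Every cell satisfies P(Species,Habitat) = P(Species)·P(Habitat). For instance P(Species=sp3) = 0.300, P(Habitat=forest) = 0.100, and 0.300×0.100 = 0.030 matches the joint entry. So Species and Habitat are independent.

yes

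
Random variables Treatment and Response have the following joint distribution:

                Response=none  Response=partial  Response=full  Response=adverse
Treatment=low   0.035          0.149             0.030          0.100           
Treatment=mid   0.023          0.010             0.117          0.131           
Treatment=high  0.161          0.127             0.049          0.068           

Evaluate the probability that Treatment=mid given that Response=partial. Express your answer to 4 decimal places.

0.0350

P(Response=partial) = 0.149 + 0.010 + 0.127 = 0.286.
P(Treatment=mid | Response=partial) = 0.010/0.286 = 0.0350.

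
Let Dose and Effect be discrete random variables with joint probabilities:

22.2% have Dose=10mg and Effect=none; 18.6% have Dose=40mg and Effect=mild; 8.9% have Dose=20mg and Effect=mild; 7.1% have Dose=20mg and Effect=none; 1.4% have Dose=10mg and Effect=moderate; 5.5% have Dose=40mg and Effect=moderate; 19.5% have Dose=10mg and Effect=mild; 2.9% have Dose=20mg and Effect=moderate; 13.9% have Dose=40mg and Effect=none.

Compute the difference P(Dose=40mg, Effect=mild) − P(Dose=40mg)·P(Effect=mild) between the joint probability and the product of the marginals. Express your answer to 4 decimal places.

P(Dose=40mg) = 0.139 + 0.186 + 0.055 = 0.380.
P(Effect=mild) = 0.195 + 0.089 + 0.186 = 0.470.
P(Dose=40mg, Effect=mild) − P(Dose=40mg)P(Effect=mild) = 0.186 − 0.380×0.470 = 0.0074.

0.0074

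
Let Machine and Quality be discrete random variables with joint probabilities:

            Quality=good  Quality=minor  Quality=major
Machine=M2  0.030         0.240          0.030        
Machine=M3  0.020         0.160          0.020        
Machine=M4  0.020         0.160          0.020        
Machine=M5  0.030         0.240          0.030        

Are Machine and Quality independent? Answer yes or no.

yes

Every cell satisfies P(Machine,Quality) = P(Machine)·P(Quality). For instance P(Machine=M5) = 0.300, P(Quality=major) = 0.100, and 0.300×0.100 = 0.030 matches the joint entry. So Machine and Quality are independent.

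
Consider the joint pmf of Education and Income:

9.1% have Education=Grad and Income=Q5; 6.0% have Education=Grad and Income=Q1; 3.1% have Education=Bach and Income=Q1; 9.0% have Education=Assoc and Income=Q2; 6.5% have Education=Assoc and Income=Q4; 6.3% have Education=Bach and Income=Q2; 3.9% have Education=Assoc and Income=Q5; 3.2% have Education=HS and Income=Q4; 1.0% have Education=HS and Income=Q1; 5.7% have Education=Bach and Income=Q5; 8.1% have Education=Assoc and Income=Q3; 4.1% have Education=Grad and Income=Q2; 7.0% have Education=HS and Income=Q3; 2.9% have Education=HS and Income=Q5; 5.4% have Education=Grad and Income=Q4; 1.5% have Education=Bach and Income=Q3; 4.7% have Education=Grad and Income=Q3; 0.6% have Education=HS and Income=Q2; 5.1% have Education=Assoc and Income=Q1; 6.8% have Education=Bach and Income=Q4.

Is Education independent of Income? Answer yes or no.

P(Education=HS) = 0.147 and P(Income=Q3) = 0.213, so their product is 0.03131, but P(Education=HS, Income=Q3) = 0.070. Since these differ, Education and Income are not independent.

no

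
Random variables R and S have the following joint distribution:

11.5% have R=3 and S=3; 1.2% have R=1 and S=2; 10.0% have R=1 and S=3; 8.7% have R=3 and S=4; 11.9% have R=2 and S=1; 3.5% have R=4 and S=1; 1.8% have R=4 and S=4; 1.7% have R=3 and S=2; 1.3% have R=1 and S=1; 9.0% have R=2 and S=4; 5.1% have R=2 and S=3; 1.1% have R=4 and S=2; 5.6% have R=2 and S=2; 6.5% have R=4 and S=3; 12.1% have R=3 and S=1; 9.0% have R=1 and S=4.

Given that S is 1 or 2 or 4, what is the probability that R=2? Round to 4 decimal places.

P(S=1) = 0.013 + 0.119 + 0.121 + 0.035 = 0.288.
P(S=2) = 0.012 + 0.056 + 0.017 + 0.011 = 0.096.
P(S=4) = 0.090 + 0.090 + 0.087 + 0.018 = 0.285.
P(S ∈ {1, 2, 4}) = 0.288 + 0.096 + 0.285 = 0.669; P(R=2, S ∈ {1, 2, 4}) = 0.119 + 0.056 + 0.090 = 0.265.
P(R=2 | S ∈ {1, 2, 4}) = 0.265/0.669 = 0.3961.

0.3961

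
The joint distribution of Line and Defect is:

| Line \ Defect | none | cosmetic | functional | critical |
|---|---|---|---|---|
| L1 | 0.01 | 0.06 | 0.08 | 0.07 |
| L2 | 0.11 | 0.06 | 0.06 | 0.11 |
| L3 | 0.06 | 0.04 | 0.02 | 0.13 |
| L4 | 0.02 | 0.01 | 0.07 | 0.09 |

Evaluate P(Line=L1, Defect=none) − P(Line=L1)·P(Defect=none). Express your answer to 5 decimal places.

P(Line=L1) = 0.01 + 0.06 + 0.08 + 0.07 = 0.22.
P(Defect=none) = 0.01 + 0.11 + 0.06 + 0.02 = 0.20.
P(Line=L1, Defect=none) − P(Line=L1)P(Defect=none) = 0.01 − 0.22×0.20 = -0.03400.

-0.03400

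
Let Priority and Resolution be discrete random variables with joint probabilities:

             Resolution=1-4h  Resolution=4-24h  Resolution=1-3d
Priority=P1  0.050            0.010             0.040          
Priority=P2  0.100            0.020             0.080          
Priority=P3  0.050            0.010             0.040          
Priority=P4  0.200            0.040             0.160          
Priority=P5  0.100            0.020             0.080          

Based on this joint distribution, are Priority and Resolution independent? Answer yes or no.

yes

Every cell satisfies P(Priority,Resolution) = P(Priority)·P(Resolution). For instance P(Priority=P4) = 0.400, P(Resolution=1-4h) = 0.500, and 0.400×0.500 = 0.200 matches the joint entry. So Priority and Resolution are independent.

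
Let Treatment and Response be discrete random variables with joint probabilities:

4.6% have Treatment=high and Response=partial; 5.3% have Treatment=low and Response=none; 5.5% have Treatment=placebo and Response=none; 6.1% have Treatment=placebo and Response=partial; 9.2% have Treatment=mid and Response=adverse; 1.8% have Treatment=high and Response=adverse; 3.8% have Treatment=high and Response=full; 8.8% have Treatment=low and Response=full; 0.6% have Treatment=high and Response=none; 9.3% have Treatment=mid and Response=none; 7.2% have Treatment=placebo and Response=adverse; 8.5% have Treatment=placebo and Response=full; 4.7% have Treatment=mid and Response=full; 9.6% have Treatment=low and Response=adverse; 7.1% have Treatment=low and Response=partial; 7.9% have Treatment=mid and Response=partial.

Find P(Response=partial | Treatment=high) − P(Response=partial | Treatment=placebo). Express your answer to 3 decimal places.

P(Treatment=high) = 0.006 + 0.046 + 0.038 + 0.018 = 0.108; P(Response=partial | Treatment=high) = 0.046/0.108 = 0.4259.
P(Treatment=placebo) = 0.055 + 0.061 + 0.085 + 0.072 = 0.273; P(Response=partial | Treatment=placebo) = 0.061/0.273 = 0.2234.
Difference = 0.202.

0.202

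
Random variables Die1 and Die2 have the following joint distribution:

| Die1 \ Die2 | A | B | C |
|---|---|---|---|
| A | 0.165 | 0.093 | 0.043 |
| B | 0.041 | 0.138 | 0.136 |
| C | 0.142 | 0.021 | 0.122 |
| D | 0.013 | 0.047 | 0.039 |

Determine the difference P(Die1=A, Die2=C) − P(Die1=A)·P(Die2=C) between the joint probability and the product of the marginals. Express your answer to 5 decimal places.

-0.05934

P(Die1=A) = 0.165 + 0.093 + 0.043 = 0.301.
P(Die2=C) = 0.043 + 0.136 + 0.122 + 0.039 = 0.340.
P(Die1=A, Die2=C) − P(Die1=A)P(Die2=C) = 0.043 − 0.301×0.340 = -0.05934.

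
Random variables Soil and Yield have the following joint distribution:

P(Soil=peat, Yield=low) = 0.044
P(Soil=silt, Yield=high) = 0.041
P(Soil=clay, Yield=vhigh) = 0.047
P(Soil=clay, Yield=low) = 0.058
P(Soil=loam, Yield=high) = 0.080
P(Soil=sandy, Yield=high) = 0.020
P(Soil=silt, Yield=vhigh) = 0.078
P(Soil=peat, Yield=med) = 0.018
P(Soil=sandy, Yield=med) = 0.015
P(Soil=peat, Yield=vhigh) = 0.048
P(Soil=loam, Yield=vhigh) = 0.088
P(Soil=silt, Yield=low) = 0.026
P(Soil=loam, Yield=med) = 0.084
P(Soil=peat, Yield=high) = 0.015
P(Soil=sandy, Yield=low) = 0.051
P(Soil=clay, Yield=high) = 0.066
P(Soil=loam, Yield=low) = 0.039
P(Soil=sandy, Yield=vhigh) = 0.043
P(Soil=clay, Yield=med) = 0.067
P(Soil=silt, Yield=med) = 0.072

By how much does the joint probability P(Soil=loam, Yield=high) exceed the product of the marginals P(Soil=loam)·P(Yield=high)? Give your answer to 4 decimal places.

P(Soil=loam) = 0.039 + 0.084 + 0.080 + 0.088 = 0.291.
P(Yield=high) = 0.020 + 0.080 + 0.066 + 0.041 + 0.015 = 0.222.
P(Soil=loam, Yield=high) − P(Soil=loam)P(Yield=high) = 0.080 − 0.291×0.222 = 0.0154.

0.0154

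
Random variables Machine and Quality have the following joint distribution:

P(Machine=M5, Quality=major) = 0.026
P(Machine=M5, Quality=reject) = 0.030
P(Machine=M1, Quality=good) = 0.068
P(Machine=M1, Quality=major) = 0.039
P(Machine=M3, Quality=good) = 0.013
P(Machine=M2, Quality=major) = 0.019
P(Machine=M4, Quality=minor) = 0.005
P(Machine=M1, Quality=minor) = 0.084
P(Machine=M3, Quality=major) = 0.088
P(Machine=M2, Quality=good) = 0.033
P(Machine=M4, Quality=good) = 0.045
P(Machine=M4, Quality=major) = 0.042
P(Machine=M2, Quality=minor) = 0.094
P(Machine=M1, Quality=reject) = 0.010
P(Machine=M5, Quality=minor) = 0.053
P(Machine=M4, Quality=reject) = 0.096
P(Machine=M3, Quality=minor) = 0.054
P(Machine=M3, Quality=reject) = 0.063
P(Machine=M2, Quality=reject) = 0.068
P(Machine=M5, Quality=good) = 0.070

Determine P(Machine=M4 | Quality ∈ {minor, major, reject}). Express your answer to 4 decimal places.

P(Quality=minor) = 0.084 + 0.094 + 0.054 + 0.005 + 0.053 = 0.290.
P(Quality=major) = 0.039 + 0.019 + 0.088 + 0.042 + 0.026 = 0.214.
P(Quality=reject) = 0.010 + 0.068 + 0.063 + 0.096 + 0.030 = 0.267.
P(Quality ∈ {minor, major, reject}) = 0.290 + 0.214 + 0.267 = 0.771; P(Machine=M4, Quality ∈ {minor, major, reject}) = 0.005 + 0.042 + 0.096 = 0.143.
P(Machine=M4 | Quality ∈ {minor, major, reject}) = 0.143/0.771 = 0.1855.

0.1855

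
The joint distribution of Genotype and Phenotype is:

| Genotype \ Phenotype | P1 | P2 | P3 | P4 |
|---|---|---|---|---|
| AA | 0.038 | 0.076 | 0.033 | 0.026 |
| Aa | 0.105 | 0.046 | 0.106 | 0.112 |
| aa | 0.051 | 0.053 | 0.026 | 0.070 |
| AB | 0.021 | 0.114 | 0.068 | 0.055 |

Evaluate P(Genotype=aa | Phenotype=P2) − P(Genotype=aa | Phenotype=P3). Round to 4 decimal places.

0.0718

P(Phenotype=P2) = 0.076 + 0.046 + 0.053 + 0.114 = 0.289; P(Genotype=aa | Phenotype=P2) = 0.053/0.289 = 0.18339.
P(Phenotype=P3) = 0.033 + 0.106 + 0.026 + 0.068 = 0.233; P(Genotype=aa | Phenotype=P3) = 0.026/0.233 = 0.11159.
Difference = 0.0718.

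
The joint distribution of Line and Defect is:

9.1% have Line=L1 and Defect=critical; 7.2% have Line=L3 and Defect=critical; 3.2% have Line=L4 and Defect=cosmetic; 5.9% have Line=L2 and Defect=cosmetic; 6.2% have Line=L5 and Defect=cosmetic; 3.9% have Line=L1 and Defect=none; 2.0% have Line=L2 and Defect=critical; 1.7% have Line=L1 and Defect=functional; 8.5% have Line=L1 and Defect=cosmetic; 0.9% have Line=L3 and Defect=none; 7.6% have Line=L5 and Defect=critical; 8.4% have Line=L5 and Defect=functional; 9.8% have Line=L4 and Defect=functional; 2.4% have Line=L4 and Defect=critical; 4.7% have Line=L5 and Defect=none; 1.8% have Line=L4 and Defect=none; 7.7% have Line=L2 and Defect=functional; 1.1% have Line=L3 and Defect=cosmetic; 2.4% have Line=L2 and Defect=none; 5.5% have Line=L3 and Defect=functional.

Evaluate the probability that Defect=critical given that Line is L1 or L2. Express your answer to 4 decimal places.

0.2694

P(Line=L1) = 0.039 + 0.085 + 0.017 + 0.091 = 0.232.
P(Line=L2) = 0.024 + 0.059 + 0.077 + 0.020 = 0.180.
P(Line ∈ {L1, L2}) = 0.232 + 0.180 = 0.412; P(Defect=critical, Line ∈ {L1, L2}) = 0.091 + 0.020 = 0.111.
P(Defect=critical | Line ∈ {L1, L2}) = 0.111/0.412 = 0.2694.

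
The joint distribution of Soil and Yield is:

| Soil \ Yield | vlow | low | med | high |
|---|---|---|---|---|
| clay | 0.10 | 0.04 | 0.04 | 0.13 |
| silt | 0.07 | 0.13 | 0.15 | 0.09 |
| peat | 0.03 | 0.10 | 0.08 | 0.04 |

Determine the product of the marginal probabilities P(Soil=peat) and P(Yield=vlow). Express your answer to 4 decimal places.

0.0500

P(Soil=peat) = 0.03 + 0.10 + 0.08 + 0.04 = 0.25.
P(Yield=vlow) = 0.10 + 0.07 + 0.03 = 0.20.
Product: 0.25 × 0.20 = 0.0500.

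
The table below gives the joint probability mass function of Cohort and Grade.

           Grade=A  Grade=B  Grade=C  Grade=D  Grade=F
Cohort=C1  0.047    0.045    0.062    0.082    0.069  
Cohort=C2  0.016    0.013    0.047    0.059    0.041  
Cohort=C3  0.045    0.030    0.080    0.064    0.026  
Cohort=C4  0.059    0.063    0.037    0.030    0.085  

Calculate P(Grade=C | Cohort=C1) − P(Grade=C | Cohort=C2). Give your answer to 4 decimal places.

P(Cohort=C1) = 0.047 + 0.045 + 0.062 + 0.082 + 0.069 = 0.305; P(Grade=C | Cohort=C1) = 0.062/0.305 = 0.20328.
P(Cohort=C2) = 0.016 + 0.013 + 0.047 + 0.059 + 0.041 = 0.176; P(Grade=C | Cohort=C2) = 0.047/0.176 = 0.26705.
Difference = -0.0638.

-0.0638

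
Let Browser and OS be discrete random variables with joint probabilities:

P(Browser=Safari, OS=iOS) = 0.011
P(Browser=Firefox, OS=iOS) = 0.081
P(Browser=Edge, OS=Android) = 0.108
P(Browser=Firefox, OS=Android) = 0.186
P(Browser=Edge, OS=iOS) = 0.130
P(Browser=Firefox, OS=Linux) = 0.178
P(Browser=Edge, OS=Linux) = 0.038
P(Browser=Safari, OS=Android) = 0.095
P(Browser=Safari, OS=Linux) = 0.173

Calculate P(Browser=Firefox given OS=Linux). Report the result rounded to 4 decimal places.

P(OS=Linux) = 0.178 + 0.173 + 0.038 = 0.389.
P(Browser=Firefox | OS=Linux) = 0.178/0.389 = 0.4576.

0.4576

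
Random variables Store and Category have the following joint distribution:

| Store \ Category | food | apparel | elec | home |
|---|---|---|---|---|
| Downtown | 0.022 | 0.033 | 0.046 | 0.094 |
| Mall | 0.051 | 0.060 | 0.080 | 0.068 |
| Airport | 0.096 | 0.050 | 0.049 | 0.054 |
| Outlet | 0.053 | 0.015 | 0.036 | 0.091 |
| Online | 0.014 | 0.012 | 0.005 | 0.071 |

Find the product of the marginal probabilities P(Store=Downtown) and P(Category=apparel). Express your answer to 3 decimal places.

0.033

P(Store=Downtown) = 0.022 + 0.033 + 0.046 + 0.094 = 0.195.
P(Category=apparel) = 0.033 + 0.060 + 0.050 + 0.015 + 0.012 = 0.170.
Product: 0.195 × 0.170 = 0.033.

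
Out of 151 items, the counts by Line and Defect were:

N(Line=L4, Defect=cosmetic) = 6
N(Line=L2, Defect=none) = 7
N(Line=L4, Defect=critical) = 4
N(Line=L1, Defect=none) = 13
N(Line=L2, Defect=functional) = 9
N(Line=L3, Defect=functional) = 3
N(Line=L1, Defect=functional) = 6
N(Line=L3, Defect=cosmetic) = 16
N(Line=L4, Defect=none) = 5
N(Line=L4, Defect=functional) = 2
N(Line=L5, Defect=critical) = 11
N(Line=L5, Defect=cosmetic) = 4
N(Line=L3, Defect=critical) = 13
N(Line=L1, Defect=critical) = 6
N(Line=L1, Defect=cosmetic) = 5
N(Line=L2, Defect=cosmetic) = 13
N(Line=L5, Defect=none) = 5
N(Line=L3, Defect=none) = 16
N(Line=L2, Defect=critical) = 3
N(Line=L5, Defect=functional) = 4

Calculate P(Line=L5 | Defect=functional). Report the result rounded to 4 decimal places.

0.1667

Total with Defect=functional: 6 + 9 + 3 + 2 + 4 = 24.
P(Line=L5 | Defect=functional) = 4/24 = 0.1667.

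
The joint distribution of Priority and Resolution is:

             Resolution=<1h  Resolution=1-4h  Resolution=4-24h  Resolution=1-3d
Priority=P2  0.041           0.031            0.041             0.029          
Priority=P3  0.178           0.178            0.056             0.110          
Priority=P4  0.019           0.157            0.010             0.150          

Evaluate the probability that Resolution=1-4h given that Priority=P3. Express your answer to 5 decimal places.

P(Priority=P3) = 0.178 + 0.178 + 0.056 + 0.110 = 0.522.
P(Resolution=1-4h | Priority=P3) = 0.178/0.522 = 0.34100.

0.34100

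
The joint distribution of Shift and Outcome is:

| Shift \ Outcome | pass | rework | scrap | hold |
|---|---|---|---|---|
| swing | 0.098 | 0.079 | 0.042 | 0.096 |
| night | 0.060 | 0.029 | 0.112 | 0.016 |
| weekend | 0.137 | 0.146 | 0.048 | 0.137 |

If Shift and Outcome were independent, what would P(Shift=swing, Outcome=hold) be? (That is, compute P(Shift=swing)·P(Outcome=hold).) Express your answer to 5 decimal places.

0.07844

P(Shift=swing) = 0.098 + 0.079 + 0.042 + 0.096 = 0.315.
P(Outcome=hold) = 0.096 + 0.016 + 0.137 = 0.249.
Product: 0.315 × 0.249 = 0.07844.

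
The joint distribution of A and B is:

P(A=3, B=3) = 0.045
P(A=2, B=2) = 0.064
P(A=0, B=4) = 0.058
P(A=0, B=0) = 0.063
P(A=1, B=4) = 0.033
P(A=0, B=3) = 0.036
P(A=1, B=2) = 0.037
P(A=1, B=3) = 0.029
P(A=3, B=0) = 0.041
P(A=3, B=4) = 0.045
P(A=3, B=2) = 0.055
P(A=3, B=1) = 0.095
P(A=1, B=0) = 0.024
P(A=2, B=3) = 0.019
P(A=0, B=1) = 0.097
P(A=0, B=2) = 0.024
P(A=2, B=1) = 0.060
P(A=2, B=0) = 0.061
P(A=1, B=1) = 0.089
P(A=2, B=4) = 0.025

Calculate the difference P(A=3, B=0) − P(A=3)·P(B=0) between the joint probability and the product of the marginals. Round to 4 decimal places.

-0.0121

P(A=3) = 0.041 + 0.095 + 0.055 + 0.045 + 0.045 = 0.281.
P(B=0) = 0.063 + 0.024 + 0.061 + 0.041 = 0.189.
P(A=3, B=0) − P(A=3)P(B=0) = 0.041 − 0.281×0.189 = -0.0121.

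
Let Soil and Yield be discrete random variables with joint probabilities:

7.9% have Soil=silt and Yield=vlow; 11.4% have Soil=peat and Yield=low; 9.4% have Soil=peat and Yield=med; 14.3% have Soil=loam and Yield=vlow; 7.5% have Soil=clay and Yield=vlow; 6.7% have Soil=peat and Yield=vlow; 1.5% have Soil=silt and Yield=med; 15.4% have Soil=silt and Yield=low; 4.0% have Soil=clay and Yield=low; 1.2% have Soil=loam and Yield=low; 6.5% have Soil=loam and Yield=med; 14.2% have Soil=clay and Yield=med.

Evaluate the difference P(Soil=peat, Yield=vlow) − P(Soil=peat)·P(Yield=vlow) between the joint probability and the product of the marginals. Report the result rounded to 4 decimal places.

-0.0331

P(Soil=peat) = 0.067 + 0.114 + 0.094 = 0.275.
P(Yield=vlow) = 0.143 + 0.075 + 0.079 + 0.067 = 0.364.
P(Soil=peat, Yield=vlow) − P(Soil=peat)P(Yield=vlow) = 0.067 − 0.275×0.364 = -0.0331.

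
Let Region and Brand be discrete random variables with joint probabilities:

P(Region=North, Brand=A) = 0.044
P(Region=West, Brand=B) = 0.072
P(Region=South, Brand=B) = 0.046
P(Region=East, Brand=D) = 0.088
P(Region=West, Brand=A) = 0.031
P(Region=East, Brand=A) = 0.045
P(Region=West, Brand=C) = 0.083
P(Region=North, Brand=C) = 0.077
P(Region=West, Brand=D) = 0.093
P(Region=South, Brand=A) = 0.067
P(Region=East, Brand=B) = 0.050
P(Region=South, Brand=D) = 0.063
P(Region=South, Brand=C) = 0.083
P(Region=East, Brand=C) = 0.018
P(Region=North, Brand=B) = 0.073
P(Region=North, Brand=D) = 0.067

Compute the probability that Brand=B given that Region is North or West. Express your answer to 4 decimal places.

P(Region=North) = 0.044 + 0.073 + 0.077 + 0.067 = 0.261.
P(Region=West) = 0.031 + 0.072 + 0.083 + 0.093 = 0.279.
P(Region ∈ {North, West}) = 0.261 + 0.279 = 0.540; P(Brand=B, Region ∈ {North, West}) = 0.073 + 0.072 = 0.145.
P(Brand=B | Region ∈ {North, West}) = 0.145/0.540 = 0.2685.

0.2685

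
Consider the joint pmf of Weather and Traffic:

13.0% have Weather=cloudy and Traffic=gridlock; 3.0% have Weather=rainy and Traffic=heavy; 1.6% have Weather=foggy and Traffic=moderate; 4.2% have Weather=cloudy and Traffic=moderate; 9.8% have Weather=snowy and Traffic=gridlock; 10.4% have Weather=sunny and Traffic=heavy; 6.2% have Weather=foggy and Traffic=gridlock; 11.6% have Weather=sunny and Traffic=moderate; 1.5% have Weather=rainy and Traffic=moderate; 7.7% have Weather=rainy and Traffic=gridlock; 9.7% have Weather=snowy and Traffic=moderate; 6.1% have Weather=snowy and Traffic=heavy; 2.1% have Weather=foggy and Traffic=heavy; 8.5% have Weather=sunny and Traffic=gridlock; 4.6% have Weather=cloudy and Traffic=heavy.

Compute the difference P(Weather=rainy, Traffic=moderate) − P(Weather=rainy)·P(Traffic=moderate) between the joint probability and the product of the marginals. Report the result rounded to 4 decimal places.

P(Weather=rainy) = 0.015 + 0.030 + 0.077 = 0.122.
P(Traffic=moderate) = 0.116 + 0.042 + 0.015 + 0.097 + 0.016 = 0.286.
P(Weather=rainy, Traffic=moderate) − P(Weather=rainy)P(Traffic=moderate) = 0.015 − 0.122×0.286 = -0.0199.

-0.0199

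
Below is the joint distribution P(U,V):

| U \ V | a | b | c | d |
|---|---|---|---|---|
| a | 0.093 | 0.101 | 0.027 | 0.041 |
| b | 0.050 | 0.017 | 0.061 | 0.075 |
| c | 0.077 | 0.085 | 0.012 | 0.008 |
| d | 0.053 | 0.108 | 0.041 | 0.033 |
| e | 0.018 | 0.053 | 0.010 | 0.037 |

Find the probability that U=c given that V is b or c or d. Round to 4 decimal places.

0.1481

P(V=b) = 0.101 + 0.017 + 0.085 + 0.108 + 0.053 = 0.364.
P(V=c) = 0.027 + 0.061 + 0.012 + 0.041 + 0.010 = 0.151.
P(V=d) = 0.041 + 0.075 + 0.008 + 0.033 + 0.037 = 0.194.
P(V ∈ {b, c, d}) = 0.364 + 0.151 + 0.194 = 0.709; P(U=c, V ∈ {b, c, d}) = 0.085 + 0.012 + 0.008 = 0.105.
P(U=c | V ∈ {b, c, d}) = 0.105/0.709 = 0.1481.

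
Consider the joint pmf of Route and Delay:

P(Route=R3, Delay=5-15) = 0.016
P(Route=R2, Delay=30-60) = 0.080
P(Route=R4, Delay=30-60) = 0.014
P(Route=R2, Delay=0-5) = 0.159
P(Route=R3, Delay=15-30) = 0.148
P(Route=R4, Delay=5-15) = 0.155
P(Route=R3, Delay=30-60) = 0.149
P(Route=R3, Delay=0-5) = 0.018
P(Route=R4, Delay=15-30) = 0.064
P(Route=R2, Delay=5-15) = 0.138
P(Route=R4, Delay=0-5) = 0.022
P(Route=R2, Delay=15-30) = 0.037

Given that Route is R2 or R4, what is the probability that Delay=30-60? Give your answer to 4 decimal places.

0.1405

P(Route=R2) = 0.159 + 0.138 + 0.037 + 0.080 = 0.414.
P(Route=R4) = 0.022 + 0.155 + 0.064 + 0.014 = 0.255.
P(Route ∈ {R2, R4}) = 0.414 + 0.255 = 0.669; P(Delay=30-60, Route ∈ {R2, R4}) = 0.080 + 0.014 = 0.094.
P(Delay=30-60 | Route ∈ {R2, R4}) = 0.094/0.669 = 0.1405.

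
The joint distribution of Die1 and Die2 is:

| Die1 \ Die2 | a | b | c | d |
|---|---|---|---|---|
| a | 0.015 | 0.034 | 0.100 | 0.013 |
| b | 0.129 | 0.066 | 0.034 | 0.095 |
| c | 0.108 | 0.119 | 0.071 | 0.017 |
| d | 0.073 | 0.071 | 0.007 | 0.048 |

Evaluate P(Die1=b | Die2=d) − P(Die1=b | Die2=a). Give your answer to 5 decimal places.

P(Die2=d) = 0.013 + 0.095 + 0.017 + 0.048 = 0.173; P(Die1=b | Die2=d) = 0.095/0.173 = 0.549133.
P(Die2=a) = 0.015 + 0.129 + 0.108 + 0.073 = 0.325; P(Die1=b | Die2=a) = 0.129/0.325 = 0.396923.
Difference = 0.15221.

0.15221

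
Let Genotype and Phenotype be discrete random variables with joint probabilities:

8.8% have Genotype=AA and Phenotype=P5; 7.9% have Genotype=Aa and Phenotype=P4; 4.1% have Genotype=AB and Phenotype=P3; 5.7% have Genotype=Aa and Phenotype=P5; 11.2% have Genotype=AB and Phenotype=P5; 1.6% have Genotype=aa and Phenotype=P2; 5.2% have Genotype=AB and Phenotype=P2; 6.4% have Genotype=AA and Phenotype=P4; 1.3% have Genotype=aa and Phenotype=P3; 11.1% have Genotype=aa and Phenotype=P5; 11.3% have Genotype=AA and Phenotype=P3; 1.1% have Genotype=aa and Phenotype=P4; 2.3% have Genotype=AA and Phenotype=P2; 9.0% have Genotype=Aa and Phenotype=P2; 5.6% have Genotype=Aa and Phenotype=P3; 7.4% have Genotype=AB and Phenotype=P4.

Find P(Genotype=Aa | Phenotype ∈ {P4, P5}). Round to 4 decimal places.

P(Phenotype=P4) = 0.064 + 0.079 + 0.011 + 0.074 = 0.228.
P(Phenotype=P5) = 0.088 + 0.057 + 0.111 + 0.112 = 0.368.
P(Phenotype ∈ {P4, P5}) = 0.228 + 0.368 = 0.596; P(Genotype=Aa, Phenotype ∈ {P4, P5}) = 0.079 + 0.057 = 0.136.
P(Genotype=Aa | Phenotype ∈ {P4, P5}) = 0.136/0.596 = 0.2282.

0.2282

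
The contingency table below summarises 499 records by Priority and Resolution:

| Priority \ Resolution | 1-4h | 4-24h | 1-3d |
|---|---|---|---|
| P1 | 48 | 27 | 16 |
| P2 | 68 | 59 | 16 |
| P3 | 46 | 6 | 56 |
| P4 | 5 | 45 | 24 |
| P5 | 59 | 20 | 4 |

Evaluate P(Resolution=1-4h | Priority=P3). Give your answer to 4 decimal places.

Total with Priority=P3: 46 + 6 + 56 = 108.
P(Resolution=1-4h | Priority=P3) = 46/108 = 0.4259.

0.4259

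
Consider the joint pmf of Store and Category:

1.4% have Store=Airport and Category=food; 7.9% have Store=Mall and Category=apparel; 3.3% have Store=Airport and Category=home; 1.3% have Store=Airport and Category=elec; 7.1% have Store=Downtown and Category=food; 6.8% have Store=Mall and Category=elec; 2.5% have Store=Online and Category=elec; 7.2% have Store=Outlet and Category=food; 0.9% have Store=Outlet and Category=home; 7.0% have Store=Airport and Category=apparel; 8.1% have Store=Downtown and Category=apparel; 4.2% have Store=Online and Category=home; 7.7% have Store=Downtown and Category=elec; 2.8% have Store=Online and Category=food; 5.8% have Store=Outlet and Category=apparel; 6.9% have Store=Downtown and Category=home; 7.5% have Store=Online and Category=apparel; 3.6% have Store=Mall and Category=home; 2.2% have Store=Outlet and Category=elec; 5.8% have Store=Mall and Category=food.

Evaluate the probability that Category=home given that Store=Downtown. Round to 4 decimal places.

P(Store=Downtown) = 0.071 + 0.081 + 0.077 + 0.069 = 0.298.
P(Category=home | Store=Downtown) = 0.069/0.298 = 0.2315.

0.2315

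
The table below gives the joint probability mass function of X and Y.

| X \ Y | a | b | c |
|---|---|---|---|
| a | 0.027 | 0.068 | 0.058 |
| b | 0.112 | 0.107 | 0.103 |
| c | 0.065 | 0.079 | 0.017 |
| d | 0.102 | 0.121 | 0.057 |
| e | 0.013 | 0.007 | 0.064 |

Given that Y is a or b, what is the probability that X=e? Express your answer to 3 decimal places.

0.029

P(Y=a) = 0.027 + 0.112 + 0.065 + 0.102 + 0.013 = 0.319.
P(Y=b) = 0.068 + 0.107 + 0.079 + 0.121 + 0.007 = 0.382.
P(Y ∈ {a, b}) = 0.319 + 0.382 = 0.701; P(X=e, Y ∈ {a, b}) = 0.013 + 0.007 = 0.020.
P(X=e | Y ∈ {a, b}) = 0.020/0.701 = 0.029.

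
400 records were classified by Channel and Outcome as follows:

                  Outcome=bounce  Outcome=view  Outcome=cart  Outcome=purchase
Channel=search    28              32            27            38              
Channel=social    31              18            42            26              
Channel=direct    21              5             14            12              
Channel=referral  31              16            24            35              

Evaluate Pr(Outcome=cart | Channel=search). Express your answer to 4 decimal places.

Total with Channel=search: 28 + 32 + 27 + 38 = 125.
P(Outcome=cart | Channel=search) = 27/125 = 0.2160.

0.2160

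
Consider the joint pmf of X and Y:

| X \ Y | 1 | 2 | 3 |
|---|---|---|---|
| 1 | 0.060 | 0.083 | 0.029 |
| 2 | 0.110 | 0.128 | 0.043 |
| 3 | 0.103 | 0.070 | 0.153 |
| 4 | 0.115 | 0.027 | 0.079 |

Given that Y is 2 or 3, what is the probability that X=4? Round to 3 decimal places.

0.173

P(Y=2) = 0.083 + 0.128 + 0.070 + 0.027 = 0.308.
P(Y=3) = 0.029 + 0.043 + 0.153 + 0.079 = 0.304.
P(Y ∈ {2, 3}) = 0.308 + 0.304 = 0.612; P(X=4, Y ∈ {2, 3}) = 0.027 + 0.079 = 0.106.
P(X=4 | Y ∈ {2, 3}) = 0.106/0.612 = 0.173.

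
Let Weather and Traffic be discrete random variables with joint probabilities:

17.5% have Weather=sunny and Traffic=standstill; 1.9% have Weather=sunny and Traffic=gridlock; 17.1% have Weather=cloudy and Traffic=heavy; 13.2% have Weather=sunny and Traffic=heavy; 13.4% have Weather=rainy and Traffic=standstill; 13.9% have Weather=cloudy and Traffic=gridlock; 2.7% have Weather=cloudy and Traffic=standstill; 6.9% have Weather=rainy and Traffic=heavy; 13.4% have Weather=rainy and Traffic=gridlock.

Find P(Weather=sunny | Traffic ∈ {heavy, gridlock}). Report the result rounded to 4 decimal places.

P(Traffic=heavy) = 0.132 + 0.171 + 0.069 = 0.372.
P(Traffic=gridlock) = 0.019 + 0.139 + 0.134 = 0.292.
P(Traffic ∈ {heavy, gridlock}) = 0.372 + 0.292 = 0.664; P(Weather=sunny, Traffic ∈ {heavy, gridlock}) = 0.132 + 0.019 = 0.151.
P(Weather=sunny | Traffic ∈ {heavy, gridlock}) = 0.151/0.664 = 0.2274.

0.2274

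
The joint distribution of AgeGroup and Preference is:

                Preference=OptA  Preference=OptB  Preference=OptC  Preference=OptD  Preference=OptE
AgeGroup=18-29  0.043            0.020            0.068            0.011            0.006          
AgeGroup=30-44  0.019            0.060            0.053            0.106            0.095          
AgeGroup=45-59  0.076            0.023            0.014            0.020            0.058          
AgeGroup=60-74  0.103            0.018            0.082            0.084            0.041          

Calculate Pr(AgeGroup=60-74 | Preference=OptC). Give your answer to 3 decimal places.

0.378

P(Preference=OptC) = 0.068 + 0.053 + 0.014 + 0.082 = 0.217.
P(AgeGroup=60-74 | Preference=OptC) = 0.082/0.217 = 0.378.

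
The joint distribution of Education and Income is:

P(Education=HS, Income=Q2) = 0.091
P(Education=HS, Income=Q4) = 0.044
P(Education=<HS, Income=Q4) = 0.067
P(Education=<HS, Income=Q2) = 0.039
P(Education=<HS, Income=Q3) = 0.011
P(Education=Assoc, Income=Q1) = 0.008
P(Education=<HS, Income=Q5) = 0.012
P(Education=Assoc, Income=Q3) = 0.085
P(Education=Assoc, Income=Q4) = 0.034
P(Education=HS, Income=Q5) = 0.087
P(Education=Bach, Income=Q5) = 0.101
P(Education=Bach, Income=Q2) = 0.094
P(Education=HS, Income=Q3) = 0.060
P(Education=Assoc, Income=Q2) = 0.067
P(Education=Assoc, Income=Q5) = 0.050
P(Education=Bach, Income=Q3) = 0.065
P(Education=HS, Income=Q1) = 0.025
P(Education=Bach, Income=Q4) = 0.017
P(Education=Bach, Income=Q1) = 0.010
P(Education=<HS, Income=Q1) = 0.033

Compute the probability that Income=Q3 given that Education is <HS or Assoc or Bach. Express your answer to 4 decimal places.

0.2323

P(Education=<HS) = 0.033 + 0.039 + 0.011 + 0.067 + 0.012 = 0.162.
P(Education=Assoc) = 0.008 + 0.067 + 0.085 + 0.034 + 0.050 = 0.244.
P(Education=Bach) = 0.010 + 0.094 + 0.065 + 0.017 + 0.101 = 0.287.
P(Education ∈ {<HS, Assoc, Bach}) = 0.162 + 0.244 + 0.287 = 0.693; P(Income=Q3, Education ∈ {<HS, Assoc, Bach}) = 0.011 + 0.085 + 0.065 = 0.161.
P(Income=Q3 | Education ∈ {<HS, Assoc, Bach}) = 0.161/0.693 = 0.2323.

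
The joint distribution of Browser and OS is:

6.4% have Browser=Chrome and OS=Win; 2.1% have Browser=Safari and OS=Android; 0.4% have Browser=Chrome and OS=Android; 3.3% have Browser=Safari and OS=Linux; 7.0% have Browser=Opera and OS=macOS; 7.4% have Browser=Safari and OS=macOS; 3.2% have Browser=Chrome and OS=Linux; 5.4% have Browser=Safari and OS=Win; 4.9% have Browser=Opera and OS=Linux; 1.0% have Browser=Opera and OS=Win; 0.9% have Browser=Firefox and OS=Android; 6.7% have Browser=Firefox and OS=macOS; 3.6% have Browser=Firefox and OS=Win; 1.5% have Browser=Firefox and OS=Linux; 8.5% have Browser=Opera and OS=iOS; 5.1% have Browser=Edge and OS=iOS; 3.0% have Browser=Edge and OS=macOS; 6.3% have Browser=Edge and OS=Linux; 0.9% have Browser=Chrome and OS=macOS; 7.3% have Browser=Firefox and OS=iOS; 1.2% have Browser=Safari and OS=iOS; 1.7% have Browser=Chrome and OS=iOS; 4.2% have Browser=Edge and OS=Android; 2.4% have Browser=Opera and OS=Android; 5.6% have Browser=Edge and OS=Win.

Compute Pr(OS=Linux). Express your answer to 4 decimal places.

0.1920

P(OS=Linux) = 0.032 + 0.015 + 0.033 + 0.063 + 0.049 = 0.192.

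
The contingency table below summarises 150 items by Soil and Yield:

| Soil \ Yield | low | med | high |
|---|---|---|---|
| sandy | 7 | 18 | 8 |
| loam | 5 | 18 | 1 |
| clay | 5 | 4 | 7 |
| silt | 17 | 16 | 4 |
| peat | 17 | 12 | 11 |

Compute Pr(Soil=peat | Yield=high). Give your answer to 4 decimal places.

0.3548

Total with Yield=high: 8 + 1 + 7 + 4 + 11 = 31.
P(Soil=peat | Yield=high) = 11/31 = 0.3548.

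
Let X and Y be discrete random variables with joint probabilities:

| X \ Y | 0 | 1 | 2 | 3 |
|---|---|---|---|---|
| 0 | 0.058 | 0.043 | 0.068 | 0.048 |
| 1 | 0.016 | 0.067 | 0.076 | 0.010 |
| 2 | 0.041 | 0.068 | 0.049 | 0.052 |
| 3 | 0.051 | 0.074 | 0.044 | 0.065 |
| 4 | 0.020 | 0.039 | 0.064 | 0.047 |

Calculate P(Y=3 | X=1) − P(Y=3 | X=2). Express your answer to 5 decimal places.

-0.18845

P(X=1) = 0.016 + 0.067 + 0.076 + 0.010 = 0.169; P(Y=3 | X=1) = 0.010/0.169 = 0.059172.
P(X=2) = 0.041 + 0.068 + 0.049 + 0.052 = 0.210; P(Y=3 | X=2) = 0.052/0.210 = 0.247619.
Difference = -0.18845.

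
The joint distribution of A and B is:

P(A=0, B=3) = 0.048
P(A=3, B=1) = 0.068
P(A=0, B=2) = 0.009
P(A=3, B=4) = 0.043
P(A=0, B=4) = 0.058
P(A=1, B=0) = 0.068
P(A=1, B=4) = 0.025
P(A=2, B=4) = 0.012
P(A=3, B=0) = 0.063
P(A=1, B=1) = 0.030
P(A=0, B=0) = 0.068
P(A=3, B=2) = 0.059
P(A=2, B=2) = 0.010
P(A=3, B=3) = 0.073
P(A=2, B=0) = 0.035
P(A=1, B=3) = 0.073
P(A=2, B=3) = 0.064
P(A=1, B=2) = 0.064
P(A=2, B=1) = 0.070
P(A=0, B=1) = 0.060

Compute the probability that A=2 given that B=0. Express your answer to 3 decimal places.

P(B=0) = 0.068 + 0.068 + 0.035 + 0.063 = 0.234.
P(A=2 | B=0) = 0.035/0.234 = 0.150.

0.150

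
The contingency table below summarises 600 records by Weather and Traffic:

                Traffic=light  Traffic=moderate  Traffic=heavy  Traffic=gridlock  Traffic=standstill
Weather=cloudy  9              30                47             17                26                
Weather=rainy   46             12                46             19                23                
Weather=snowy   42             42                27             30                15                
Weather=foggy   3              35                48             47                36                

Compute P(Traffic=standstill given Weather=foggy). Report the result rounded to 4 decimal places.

0.2130

Total with Weather=foggy: 3 + 35 + 48 + 47 + 36 = 169.
P(Traffic=standstill | Weather=foggy) = 36/169 = 0.2130.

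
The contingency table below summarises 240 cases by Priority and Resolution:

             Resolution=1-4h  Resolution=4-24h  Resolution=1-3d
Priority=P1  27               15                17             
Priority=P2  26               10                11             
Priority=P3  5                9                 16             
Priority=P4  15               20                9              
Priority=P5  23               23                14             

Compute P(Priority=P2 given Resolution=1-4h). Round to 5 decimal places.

0.27083

Total with Resolution=1-4h: 27 + 26 + 5 + 15 + 23 = 96.
P(Priority=P2 | Resolution=1-4h) = 26/96 = 0.27083.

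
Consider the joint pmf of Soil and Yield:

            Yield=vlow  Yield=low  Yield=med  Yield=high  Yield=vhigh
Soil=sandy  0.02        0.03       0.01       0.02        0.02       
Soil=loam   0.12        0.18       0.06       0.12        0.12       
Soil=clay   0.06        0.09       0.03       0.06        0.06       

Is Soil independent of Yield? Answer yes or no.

yes

Every cell satisfies P(Soil,Yield) = P(Soil)·P(Yield). For instance P(Soil=sandy) = 0.10, P(Yield=high) = 0.20, and 0.10×0.20 = 0.02 matches the joint entry. So Soil and Yield are independent.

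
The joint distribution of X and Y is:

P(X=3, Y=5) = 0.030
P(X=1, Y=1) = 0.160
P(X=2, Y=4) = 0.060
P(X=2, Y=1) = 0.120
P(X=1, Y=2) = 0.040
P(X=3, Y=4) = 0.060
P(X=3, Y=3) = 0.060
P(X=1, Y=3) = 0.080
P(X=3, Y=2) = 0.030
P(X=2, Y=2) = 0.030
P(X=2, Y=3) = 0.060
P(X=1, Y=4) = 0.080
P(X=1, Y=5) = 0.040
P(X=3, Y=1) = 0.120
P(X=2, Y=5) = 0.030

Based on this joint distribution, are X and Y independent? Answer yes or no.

yes

Every cell satisfies P(X,Y) = P(X)·P(Y). For instance P(X=3) = 0.300, P(Y=1) = 0.400, and 0.300×0.400 = 0.120 matches the joint entry. So X and Y are independent.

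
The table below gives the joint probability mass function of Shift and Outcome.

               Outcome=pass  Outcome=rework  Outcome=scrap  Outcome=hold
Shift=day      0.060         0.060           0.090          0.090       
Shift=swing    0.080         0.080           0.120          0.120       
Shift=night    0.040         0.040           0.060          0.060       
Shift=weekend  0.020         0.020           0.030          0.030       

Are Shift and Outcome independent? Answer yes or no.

Every cell satisfies P(Shift,Outcome) = P(Shift)·P(Outcome). For instance P(Shift=day) = 0.300, P(Outcome=hold) = 0.300, and 0.300×0.300 = 0.090 matches the joint entry. So Shift and Outcome are independent.

yes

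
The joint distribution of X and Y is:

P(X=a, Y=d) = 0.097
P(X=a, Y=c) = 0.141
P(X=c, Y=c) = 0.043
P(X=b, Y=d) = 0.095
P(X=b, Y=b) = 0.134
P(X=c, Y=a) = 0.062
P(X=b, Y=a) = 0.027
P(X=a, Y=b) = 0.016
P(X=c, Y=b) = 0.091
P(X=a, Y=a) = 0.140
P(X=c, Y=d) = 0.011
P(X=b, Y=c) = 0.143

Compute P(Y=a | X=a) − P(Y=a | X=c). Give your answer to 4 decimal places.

P(X=a) = 0.140 + 0.016 + 0.141 + 0.097 = 0.394; P(Y=a | X=a) = 0.140/0.394 = 0.35533.
P(X=c) = 0.062 + 0.091 + 0.043 + 0.011 = 0.207; P(Y=a | X=c) = 0.062/0.207 = 0.29952.
Difference = 0.0558.

0.0558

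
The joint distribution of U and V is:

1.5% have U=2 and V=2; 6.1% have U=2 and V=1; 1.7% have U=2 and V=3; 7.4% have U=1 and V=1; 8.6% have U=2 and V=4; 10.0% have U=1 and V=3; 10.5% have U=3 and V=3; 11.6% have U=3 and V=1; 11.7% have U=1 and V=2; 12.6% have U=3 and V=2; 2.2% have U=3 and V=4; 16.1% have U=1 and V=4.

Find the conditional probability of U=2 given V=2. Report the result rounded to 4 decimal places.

0.0581

P(V=2) = 0.117 + 0.015 + 0.126 = 0.258.
P(U=2 | V=2) = 0.015/0.258 = 0.0581.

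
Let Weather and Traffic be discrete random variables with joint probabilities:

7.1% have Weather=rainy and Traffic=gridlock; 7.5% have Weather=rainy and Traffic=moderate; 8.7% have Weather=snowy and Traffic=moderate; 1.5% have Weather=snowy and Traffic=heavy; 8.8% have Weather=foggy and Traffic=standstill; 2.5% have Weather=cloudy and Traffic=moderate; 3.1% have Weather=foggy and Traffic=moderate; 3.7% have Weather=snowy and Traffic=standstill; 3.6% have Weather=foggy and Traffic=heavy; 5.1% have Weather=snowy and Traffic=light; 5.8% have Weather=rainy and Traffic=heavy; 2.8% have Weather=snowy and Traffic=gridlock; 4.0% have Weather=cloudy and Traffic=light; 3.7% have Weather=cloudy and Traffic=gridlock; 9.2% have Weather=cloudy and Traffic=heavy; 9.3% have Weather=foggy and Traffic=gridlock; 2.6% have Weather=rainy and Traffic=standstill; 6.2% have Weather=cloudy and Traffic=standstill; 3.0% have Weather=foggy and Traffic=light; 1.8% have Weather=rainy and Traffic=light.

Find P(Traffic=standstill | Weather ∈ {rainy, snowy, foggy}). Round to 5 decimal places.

P(Weather=rainy) = 0.018 + 0.075 + 0.058 + 0.071 + 0.026 = 0.248.
P(Weather=snowy) = 0.051 + 0.087 + 0.015 + 0.028 + 0.037 = 0.218.
P(Weather=foggy) = 0.030 + 0.031 + 0.036 + 0.093 + 0.088 = 0.278.
P(Weather ∈ {rainy, snowy, foggy}) = 0.248 + 0.218 + 0.278 = 0.744; P(Traffic=standstill, Weather ∈ {rainy, snowy, foggy}) = 0.026 + 0.037 + 0.088 = 0.151.
P(Traffic=standstill | Weather ∈ {rainy, snowy, foggy}) = 0.151/0.744 = 0.20296.

0.20296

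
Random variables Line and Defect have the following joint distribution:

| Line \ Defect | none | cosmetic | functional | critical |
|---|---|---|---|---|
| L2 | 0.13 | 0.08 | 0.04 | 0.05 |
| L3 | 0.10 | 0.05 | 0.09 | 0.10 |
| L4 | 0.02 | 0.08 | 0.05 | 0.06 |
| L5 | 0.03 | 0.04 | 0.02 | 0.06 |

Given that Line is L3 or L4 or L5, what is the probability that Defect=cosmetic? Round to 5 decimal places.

0.24286

P(Line=L3) = 0.10 + 0.05 + 0.09 + 0.10 = 0.34.
P(Line=L4) = 0.02 + 0.08 + 0.05 + 0.06 = 0.21.
P(Line=L5) = 0.03 + 0.04 + 0.02 + 0.06 = 0.15.
P(Line ∈ {L3, L4, L5}) = 0.34 + 0.21 + 0.15 = 0.70; P(Defect=cosmetic, Line ∈ {L3, L4, L5}) = 0.05 + 0.08 + 0.04 = 0.17.
P(Defect=cosmetic | Line ∈ {L3, L4, L5}) = 0.17/0.70 = 0.24286.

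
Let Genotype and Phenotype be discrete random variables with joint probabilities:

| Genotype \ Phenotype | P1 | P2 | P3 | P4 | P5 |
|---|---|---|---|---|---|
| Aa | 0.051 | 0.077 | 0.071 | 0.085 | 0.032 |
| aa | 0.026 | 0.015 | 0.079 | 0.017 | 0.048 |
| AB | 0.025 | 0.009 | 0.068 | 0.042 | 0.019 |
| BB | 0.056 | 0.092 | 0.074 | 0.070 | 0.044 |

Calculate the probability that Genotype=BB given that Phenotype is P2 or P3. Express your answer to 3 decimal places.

P(Phenotype=P2) = 0.077 + 0.015 + 0.009 + 0.092 = 0.193.
P(Phenotype=P3) = 0.071 + 0.079 + 0.068 + 0.074 = 0.292.
P(Phenotype ∈ {P2, P3}) = 0.193 + 0.292 = 0.485; P(Genotype=BB, Phenotype ∈ {P2, P3}) = 0.092 + 0.074 = 0.166.
P(Genotype=BB | Phenotype ∈ {P2, P3}) = 0.166/0.485 = 0.342.

0.342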